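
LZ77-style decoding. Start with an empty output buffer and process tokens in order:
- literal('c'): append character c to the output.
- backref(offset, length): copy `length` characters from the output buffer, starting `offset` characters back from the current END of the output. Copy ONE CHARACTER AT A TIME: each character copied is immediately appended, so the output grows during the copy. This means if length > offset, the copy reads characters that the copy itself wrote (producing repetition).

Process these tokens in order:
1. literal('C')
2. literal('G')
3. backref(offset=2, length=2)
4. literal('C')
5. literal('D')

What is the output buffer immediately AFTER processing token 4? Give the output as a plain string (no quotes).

Answer: CGCGC

Derivation:
Token 1: literal('C'). Output: "C"
Token 2: literal('G'). Output: "CG"
Token 3: backref(off=2, len=2). Copied 'CG' from pos 0. Output: "CGCG"
Token 4: literal('C'). Output: "CGCGC"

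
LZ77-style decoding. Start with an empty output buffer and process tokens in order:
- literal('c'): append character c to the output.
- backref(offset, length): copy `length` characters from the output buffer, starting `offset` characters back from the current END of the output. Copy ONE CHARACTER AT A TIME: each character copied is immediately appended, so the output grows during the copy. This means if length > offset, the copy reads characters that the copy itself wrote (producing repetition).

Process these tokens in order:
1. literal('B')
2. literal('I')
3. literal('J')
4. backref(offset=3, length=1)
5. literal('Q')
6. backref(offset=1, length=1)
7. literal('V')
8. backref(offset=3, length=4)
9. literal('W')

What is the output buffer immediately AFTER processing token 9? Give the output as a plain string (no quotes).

Token 1: literal('B'). Output: "B"
Token 2: literal('I'). Output: "BI"
Token 3: literal('J'). Output: "BIJ"
Token 4: backref(off=3, len=1). Copied 'B' from pos 0. Output: "BIJB"
Token 5: literal('Q'). Output: "BIJBQ"
Token 6: backref(off=1, len=1). Copied 'Q' from pos 4. Output: "BIJBQQ"
Token 7: literal('V'). Output: "BIJBQQV"
Token 8: backref(off=3, len=4) (overlapping!). Copied 'QQVQ' from pos 4. Output: "BIJBQQVQQVQ"
Token 9: literal('W'). Output: "BIJBQQVQQVQW"

Answer: BIJBQQVQQVQW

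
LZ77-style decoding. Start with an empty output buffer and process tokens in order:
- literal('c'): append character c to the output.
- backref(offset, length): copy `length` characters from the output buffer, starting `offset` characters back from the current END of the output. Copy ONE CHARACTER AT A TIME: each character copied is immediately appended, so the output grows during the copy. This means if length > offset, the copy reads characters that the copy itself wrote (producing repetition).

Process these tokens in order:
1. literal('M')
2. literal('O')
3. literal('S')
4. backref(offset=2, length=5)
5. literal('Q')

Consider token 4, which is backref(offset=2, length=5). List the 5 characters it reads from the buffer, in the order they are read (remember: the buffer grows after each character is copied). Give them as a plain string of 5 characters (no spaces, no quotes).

Answer: OSOSO

Derivation:
Token 1: literal('M'). Output: "M"
Token 2: literal('O'). Output: "MO"
Token 3: literal('S'). Output: "MOS"
Token 4: backref(off=2, len=5). Buffer before: "MOS" (len 3)
  byte 1: read out[1]='O', append. Buffer now: "MOSO"
  byte 2: read out[2]='S', append. Buffer now: "MOSOS"
  byte 3: read out[3]='O', append. Buffer now: "MOSOSO"
  byte 4: read out[4]='S', append. Buffer now: "MOSOSOS"
  byte 5: read out[5]='O', append. Buffer now: "MOSOSOSO"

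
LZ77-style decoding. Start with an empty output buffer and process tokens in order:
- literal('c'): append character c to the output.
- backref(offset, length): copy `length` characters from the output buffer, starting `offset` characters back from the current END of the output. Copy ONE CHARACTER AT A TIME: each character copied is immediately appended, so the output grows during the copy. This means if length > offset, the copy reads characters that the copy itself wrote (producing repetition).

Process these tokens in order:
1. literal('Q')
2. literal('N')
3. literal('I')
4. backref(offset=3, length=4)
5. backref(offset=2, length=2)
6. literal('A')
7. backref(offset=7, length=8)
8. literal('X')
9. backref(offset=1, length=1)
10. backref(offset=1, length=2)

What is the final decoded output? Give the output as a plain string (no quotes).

Token 1: literal('Q'). Output: "Q"
Token 2: literal('N'). Output: "QN"
Token 3: literal('I'). Output: "QNI"
Token 4: backref(off=3, len=4) (overlapping!). Copied 'QNIQ' from pos 0. Output: "QNIQNIQ"
Token 5: backref(off=2, len=2). Copied 'IQ' from pos 5. Output: "QNIQNIQIQ"
Token 6: literal('A'). Output: "QNIQNIQIQA"
Token 7: backref(off=7, len=8) (overlapping!). Copied 'QNIQIQAQ' from pos 3. Output: "QNIQNIQIQAQNIQIQAQ"
Token 8: literal('X'). Output: "QNIQNIQIQAQNIQIQAQX"
Token 9: backref(off=1, len=1). Copied 'X' from pos 18. Output: "QNIQNIQIQAQNIQIQAQXX"
Token 10: backref(off=1, len=2) (overlapping!). Copied 'XX' from pos 19. Output: "QNIQNIQIQAQNIQIQAQXXXX"

Answer: QNIQNIQIQAQNIQIQAQXXXX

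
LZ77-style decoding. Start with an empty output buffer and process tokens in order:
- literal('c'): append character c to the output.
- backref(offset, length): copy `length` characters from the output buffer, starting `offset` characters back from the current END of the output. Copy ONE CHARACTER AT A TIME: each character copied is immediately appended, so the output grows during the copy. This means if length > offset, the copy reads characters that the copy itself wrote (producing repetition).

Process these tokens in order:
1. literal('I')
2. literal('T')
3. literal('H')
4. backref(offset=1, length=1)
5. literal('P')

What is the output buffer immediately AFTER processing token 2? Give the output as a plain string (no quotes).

Token 1: literal('I'). Output: "I"
Token 2: literal('T'). Output: "IT"

Answer: IT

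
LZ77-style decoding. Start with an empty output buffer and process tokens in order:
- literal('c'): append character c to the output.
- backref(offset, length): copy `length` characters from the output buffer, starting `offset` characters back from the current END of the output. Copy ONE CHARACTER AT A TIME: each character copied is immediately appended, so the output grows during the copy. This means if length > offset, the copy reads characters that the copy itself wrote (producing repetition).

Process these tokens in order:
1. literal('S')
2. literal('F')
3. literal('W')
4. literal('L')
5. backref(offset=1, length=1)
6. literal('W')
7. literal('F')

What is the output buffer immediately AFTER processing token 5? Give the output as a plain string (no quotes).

Token 1: literal('S'). Output: "S"
Token 2: literal('F'). Output: "SF"
Token 3: literal('W'). Output: "SFW"
Token 4: literal('L'). Output: "SFWL"
Token 5: backref(off=1, len=1). Copied 'L' from pos 3. Output: "SFWLL"

Answer: SFWLL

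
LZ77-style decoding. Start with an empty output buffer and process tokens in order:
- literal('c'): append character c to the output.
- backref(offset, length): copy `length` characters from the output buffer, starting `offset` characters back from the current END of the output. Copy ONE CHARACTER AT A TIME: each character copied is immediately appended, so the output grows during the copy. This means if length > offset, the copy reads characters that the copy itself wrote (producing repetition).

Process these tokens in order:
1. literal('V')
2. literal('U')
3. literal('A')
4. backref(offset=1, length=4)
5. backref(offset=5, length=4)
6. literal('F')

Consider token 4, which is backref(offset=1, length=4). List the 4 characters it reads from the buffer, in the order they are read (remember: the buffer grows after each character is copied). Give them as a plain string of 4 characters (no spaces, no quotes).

Answer: AAAA

Derivation:
Token 1: literal('V'). Output: "V"
Token 2: literal('U'). Output: "VU"
Token 3: literal('A'). Output: "VUA"
Token 4: backref(off=1, len=4). Buffer before: "VUA" (len 3)
  byte 1: read out[2]='A', append. Buffer now: "VUAA"
  byte 2: read out[3]='A', append. Buffer now: "VUAAA"
  byte 3: read out[4]='A', append. Buffer now: "VUAAAA"
  byte 4: read out[5]='A', append. Buffer now: "VUAAAAA"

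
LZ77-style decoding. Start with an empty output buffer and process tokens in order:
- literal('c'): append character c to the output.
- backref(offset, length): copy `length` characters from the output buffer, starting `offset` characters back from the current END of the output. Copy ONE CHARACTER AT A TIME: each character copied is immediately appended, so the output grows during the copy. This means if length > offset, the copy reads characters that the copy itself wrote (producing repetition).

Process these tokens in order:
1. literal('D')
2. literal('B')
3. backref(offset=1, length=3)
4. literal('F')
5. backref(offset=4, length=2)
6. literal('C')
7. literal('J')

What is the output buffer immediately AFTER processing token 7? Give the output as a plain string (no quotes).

Token 1: literal('D'). Output: "D"
Token 2: literal('B'). Output: "DB"
Token 3: backref(off=1, len=3) (overlapping!). Copied 'BBB' from pos 1. Output: "DBBBB"
Token 4: literal('F'). Output: "DBBBBF"
Token 5: backref(off=4, len=2). Copied 'BB' from pos 2. Output: "DBBBBFBB"
Token 6: literal('C'). Output: "DBBBBFBBC"
Token 7: literal('J'). Output: "DBBBBFBBCJ"

Answer: DBBBBFBBCJ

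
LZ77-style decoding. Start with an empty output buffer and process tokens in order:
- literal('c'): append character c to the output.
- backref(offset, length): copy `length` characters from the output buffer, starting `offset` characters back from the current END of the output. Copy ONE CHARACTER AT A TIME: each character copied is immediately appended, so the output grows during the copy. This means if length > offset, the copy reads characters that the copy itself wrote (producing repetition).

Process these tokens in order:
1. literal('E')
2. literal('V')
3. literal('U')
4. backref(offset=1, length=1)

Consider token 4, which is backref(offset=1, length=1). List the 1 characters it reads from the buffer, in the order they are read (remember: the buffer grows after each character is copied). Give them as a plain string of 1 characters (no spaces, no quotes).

Token 1: literal('E'). Output: "E"
Token 2: literal('V'). Output: "EV"
Token 3: literal('U'). Output: "EVU"
Token 4: backref(off=1, len=1). Buffer before: "EVU" (len 3)
  byte 1: read out[2]='U', append. Buffer now: "EVUU"

Answer: U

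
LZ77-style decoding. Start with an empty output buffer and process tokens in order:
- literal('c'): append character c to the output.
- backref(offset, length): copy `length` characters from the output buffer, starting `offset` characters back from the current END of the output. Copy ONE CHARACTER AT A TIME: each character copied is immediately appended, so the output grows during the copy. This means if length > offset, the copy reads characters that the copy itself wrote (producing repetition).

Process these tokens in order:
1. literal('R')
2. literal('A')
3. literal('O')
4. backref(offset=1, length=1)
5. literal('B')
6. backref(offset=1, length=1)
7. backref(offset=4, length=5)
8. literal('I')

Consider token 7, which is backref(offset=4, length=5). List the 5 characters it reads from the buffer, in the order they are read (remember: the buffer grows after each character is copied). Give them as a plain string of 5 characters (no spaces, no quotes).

Answer: OOBBO

Derivation:
Token 1: literal('R'). Output: "R"
Token 2: literal('A'). Output: "RA"
Token 3: literal('O'). Output: "RAO"
Token 4: backref(off=1, len=1). Copied 'O' from pos 2. Output: "RAOO"
Token 5: literal('B'). Output: "RAOOB"
Token 6: backref(off=1, len=1). Copied 'B' from pos 4. Output: "RAOOBB"
Token 7: backref(off=4, len=5). Buffer before: "RAOOBB" (len 6)
  byte 1: read out[2]='O', append. Buffer now: "RAOOBBO"
  byte 2: read out[3]='O', append. Buffer now: "RAOOBBOO"
  byte 3: read out[4]='B', append. Buffer now: "RAOOBBOOB"
  byte 4: read out[5]='B', append. Buffer now: "RAOOBBOOBB"
  byte 5: read out[6]='O', append. Buffer now: "RAOOBBOOBBO"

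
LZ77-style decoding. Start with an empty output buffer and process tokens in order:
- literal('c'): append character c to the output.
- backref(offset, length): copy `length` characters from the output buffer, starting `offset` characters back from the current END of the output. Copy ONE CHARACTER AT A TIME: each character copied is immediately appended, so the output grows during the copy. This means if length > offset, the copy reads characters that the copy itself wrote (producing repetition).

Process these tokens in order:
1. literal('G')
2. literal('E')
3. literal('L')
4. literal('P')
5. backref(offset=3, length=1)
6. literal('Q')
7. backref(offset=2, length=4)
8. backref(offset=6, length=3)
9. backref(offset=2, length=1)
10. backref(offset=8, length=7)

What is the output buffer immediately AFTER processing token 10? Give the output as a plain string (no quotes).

Answer: GELPEQEQEQEQEQEQEQEQE

Derivation:
Token 1: literal('G'). Output: "G"
Token 2: literal('E'). Output: "GE"
Token 3: literal('L'). Output: "GEL"
Token 4: literal('P'). Output: "GELP"
Token 5: backref(off=3, len=1). Copied 'E' from pos 1. Output: "GELPE"
Token 6: literal('Q'). Output: "GELPEQ"
Token 7: backref(off=2, len=4) (overlapping!). Copied 'EQEQ' from pos 4. Output: "GELPEQEQEQ"
Token 8: backref(off=6, len=3). Copied 'EQE' from pos 4. Output: "GELPEQEQEQEQE"
Token 9: backref(off=2, len=1). Copied 'Q' from pos 11. Output: "GELPEQEQEQEQEQ"
Token 10: backref(off=8, len=7). Copied 'EQEQEQE' from pos 6. Output: "GELPEQEQEQEQEQEQEQEQE"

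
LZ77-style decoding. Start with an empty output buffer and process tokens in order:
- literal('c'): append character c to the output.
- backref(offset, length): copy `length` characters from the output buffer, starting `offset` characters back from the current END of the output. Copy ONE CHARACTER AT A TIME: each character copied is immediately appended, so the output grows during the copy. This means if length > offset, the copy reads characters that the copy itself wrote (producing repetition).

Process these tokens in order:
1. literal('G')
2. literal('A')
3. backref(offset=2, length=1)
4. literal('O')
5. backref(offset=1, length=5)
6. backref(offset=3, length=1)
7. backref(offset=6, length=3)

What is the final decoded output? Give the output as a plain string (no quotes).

Answer: GAGOOOOOOOOOO

Derivation:
Token 1: literal('G'). Output: "G"
Token 2: literal('A'). Output: "GA"
Token 3: backref(off=2, len=1). Copied 'G' from pos 0. Output: "GAG"
Token 4: literal('O'). Output: "GAGO"
Token 5: backref(off=1, len=5) (overlapping!). Copied 'OOOOO' from pos 3. Output: "GAGOOOOOO"
Token 6: backref(off=3, len=1). Copied 'O' from pos 6. Output: "GAGOOOOOOO"
Token 7: backref(off=6, len=3). Copied 'OOO' from pos 4. Output: "GAGOOOOOOOOOO"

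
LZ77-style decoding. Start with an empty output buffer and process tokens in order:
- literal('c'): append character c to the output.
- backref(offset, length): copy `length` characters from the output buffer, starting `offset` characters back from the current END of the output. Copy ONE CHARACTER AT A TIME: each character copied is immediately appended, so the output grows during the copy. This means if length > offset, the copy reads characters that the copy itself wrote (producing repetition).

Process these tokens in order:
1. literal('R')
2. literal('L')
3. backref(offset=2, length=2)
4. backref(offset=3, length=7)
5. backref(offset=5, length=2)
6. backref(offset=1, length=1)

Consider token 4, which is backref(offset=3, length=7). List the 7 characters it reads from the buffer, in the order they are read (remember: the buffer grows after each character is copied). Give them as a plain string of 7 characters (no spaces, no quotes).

Answer: LRLLRLL

Derivation:
Token 1: literal('R'). Output: "R"
Token 2: literal('L'). Output: "RL"
Token 3: backref(off=2, len=2). Copied 'RL' from pos 0. Output: "RLRL"
Token 4: backref(off=3, len=7). Buffer before: "RLRL" (len 4)
  byte 1: read out[1]='L', append. Buffer now: "RLRLL"
  byte 2: read out[2]='R', append. Buffer now: "RLRLLR"
  byte 3: read out[3]='L', append. Buffer now: "RLRLLRL"
  byte 4: read out[4]='L', append. Buffer now: "RLRLLRLL"
  byte 5: read out[5]='R', append. Buffer now: "RLRLLRLLR"
  byte 6: read out[6]='L', append. Buffer now: "RLRLLRLLRL"
  byte 7: read out[7]='L', append. Buffer now: "RLRLLRLLRLL"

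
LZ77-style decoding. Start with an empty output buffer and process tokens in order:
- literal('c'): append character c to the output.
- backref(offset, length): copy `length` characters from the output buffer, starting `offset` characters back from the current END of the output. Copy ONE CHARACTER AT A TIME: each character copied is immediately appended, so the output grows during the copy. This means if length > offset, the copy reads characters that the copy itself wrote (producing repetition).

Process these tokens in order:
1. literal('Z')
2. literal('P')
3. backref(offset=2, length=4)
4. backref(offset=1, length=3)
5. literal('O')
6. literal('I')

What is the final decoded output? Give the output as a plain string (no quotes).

Answer: ZPZPZPPPPOI

Derivation:
Token 1: literal('Z'). Output: "Z"
Token 2: literal('P'). Output: "ZP"
Token 3: backref(off=2, len=4) (overlapping!). Copied 'ZPZP' from pos 0. Output: "ZPZPZP"
Token 4: backref(off=1, len=3) (overlapping!). Copied 'PPP' from pos 5. Output: "ZPZPZPPPP"
Token 5: literal('O'). Output: "ZPZPZPPPPO"
Token 6: literal('I'). Output: "ZPZPZPPPPOI"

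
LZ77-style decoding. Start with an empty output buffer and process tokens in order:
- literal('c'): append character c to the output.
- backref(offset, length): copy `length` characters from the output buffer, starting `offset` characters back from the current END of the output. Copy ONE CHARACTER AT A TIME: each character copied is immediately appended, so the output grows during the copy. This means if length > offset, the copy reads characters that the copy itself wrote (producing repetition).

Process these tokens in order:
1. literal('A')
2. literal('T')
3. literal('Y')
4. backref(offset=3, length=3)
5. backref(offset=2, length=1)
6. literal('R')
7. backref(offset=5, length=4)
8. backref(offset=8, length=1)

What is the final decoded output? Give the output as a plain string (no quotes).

Token 1: literal('A'). Output: "A"
Token 2: literal('T'). Output: "AT"
Token 3: literal('Y'). Output: "ATY"
Token 4: backref(off=3, len=3). Copied 'ATY' from pos 0. Output: "ATYATY"
Token 5: backref(off=2, len=1). Copied 'T' from pos 4. Output: "ATYATYT"
Token 6: literal('R'). Output: "ATYATYTR"
Token 7: backref(off=5, len=4). Copied 'ATYT' from pos 3. Output: "ATYATYTRATYT"
Token 8: backref(off=8, len=1). Copied 'T' from pos 4. Output: "ATYATYTRATYTT"

Answer: ATYATYTRATYTT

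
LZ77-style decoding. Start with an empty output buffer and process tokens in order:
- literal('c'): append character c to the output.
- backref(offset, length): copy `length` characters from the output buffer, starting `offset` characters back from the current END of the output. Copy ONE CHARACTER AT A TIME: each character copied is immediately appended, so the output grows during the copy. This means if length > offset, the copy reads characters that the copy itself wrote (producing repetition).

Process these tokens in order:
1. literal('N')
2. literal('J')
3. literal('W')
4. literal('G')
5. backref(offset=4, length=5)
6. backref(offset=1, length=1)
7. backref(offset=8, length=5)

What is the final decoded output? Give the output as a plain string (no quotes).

Answer: NJWGNJWGNNWGNJW

Derivation:
Token 1: literal('N'). Output: "N"
Token 2: literal('J'). Output: "NJ"
Token 3: literal('W'). Output: "NJW"
Token 4: literal('G'). Output: "NJWG"
Token 5: backref(off=4, len=5) (overlapping!). Copied 'NJWGN' from pos 0. Output: "NJWGNJWGN"
Token 6: backref(off=1, len=1). Copied 'N' from pos 8. Output: "NJWGNJWGNN"
Token 7: backref(off=8, len=5). Copied 'WGNJW' from pos 2. Output: "NJWGNJWGNNWGNJW"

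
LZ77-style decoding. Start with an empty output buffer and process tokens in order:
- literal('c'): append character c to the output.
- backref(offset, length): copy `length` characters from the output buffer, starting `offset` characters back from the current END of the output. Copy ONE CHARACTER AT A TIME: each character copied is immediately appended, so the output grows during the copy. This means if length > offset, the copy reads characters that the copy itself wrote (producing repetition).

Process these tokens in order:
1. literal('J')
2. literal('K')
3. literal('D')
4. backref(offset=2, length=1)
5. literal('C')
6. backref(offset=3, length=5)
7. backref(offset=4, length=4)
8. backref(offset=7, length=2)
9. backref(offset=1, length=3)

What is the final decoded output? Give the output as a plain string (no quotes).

Answer: JKDKCDKCDKKCDKCDDDD

Derivation:
Token 1: literal('J'). Output: "J"
Token 2: literal('K'). Output: "JK"
Token 3: literal('D'). Output: "JKD"
Token 4: backref(off=2, len=1). Copied 'K' from pos 1. Output: "JKDK"
Token 5: literal('C'). Output: "JKDKC"
Token 6: backref(off=3, len=5) (overlapping!). Copied 'DKCDK' from pos 2. Output: "JKDKCDKCDK"
Token 7: backref(off=4, len=4). Copied 'KCDK' from pos 6. Output: "JKDKCDKCDKKCDK"
Token 8: backref(off=7, len=2). Copied 'CD' from pos 7. Output: "JKDKCDKCDKKCDKCD"
Token 9: backref(off=1, len=3) (overlapping!). Copied 'DDD' from pos 15. Output: "JKDKCDKCDKKCDKCDDDD"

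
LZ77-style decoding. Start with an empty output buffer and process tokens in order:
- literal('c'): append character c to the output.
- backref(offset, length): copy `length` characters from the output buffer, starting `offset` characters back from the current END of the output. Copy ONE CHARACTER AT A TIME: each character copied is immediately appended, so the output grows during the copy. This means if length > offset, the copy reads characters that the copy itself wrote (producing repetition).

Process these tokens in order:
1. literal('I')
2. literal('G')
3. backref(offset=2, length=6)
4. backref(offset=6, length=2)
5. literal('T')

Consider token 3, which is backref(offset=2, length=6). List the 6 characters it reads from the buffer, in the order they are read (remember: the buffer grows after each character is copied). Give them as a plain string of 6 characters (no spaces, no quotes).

Token 1: literal('I'). Output: "I"
Token 2: literal('G'). Output: "IG"
Token 3: backref(off=2, len=6). Buffer before: "IG" (len 2)
  byte 1: read out[0]='I', append. Buffer now: "IGI"
  byte 2: read out[1]='G', append. Buffer now: "IGIG"
  byte 3: read out[2]='I', append. Buffer now: "IGIGI"
  byte 4: read out[3]='G', append. Buffer now: "IGIGIG"
  byte 5: read out[4]='I', append. Buffer now: "IGIGIGI"
  byte 6: read out[5]='G', append. Buffer now: "IGIGIGIG"

Answer: IGIGIG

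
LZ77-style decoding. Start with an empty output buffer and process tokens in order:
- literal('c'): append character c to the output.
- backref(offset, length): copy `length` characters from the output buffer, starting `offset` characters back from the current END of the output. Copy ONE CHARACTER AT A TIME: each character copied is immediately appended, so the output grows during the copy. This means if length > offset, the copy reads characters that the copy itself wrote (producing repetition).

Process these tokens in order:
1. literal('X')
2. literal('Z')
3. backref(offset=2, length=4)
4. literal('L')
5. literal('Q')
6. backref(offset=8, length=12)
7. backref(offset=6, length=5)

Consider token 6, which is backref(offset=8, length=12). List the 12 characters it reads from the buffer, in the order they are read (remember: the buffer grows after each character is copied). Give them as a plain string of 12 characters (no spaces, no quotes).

Token 1: literal('X'). Output: "X"
Token 2: literal('Z'). Output: "XZ"
Token 3: backref(off=2, len=4) (overlapping!). Copied 'XZXZ' from pos 0. Output: "XZXZXZ"
Token 4: literal('L'). Output: "XZXZXZL"
Token 5: literal('Q'). Output: "XZXZXZLQ"
Token 6: backref(off=8, len=12). Buffer before: "XZXZXZLQ" (len 8)
  byte 1: read out[0]='X', append. Buffer now: "XZXZXZLQX"
  byte 2: read out[1]='Z', append. Buffer now: "XZXZXZLQXZ"
  byte 3: read out[2]='X', append. Buffer now: "XZXZXZLQXZX"
  byte 4: read out[3]='Z', append. Buffer now: "XZXZXZLQXZXZ"
  byte 5: read out[4]='X', append. Buffer now: "XZXZXZLQXZXZX"
  byte 6: read out[5]='Z', append. Buffer now: "XZXZXZLQXZXZXZ"
  byte 7: read out[6]='L', append. Buffer now: "XZXZXZLQXZXZXZL"
  byte 8: read out[7]='Q', append. Buffer now: "XZXZXZLQXZXZXZLQ"
  byte 9: read out[8]='X', append. Buffer now: "XZXZXZLQXZXZXZLQX"
  byte 10: read out[9]='Z', append. Buffer now: "XZXZXZLQXZXZXZLQXZ"
  byte 11: read out[10]='X', append. Buffer now: "XZXZXZLQXZXZXZLQXZX"
  byte 12: read out[11]='Z', append. Buffer now: "XZXZXZLQXZXZXZLQXZXZ"

Answer: XZXZXZLQXZXZ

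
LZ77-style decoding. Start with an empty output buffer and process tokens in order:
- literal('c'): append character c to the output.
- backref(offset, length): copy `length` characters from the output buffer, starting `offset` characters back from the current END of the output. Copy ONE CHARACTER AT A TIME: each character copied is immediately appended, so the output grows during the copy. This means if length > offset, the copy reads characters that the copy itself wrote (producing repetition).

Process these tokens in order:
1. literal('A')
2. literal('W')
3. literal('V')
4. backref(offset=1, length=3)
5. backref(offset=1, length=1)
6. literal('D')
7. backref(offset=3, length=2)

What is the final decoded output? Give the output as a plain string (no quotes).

Answer: AWVVVVVDVV

Derivation:
Token 1: literal('A'). Output: "A"
Token 2: literal('W'). Output: "AW"
Token 3: literal('V'). Output: "AWV"
Token 4: backref(off=1, len=3) (overlapping!). Copied 'VVV' from pos 2. Output: "AWVVVV"
Token 5: backref(off=1, len=1). Copied 'V' from pos 5. Output: "AWVVVVV"
Token 6: literal('D'). Output: "AWVVVVVD"
Token 7: backref(off=3, len=2). Copied 'VV' from pos 5. Output: "AWVVVVVDVV"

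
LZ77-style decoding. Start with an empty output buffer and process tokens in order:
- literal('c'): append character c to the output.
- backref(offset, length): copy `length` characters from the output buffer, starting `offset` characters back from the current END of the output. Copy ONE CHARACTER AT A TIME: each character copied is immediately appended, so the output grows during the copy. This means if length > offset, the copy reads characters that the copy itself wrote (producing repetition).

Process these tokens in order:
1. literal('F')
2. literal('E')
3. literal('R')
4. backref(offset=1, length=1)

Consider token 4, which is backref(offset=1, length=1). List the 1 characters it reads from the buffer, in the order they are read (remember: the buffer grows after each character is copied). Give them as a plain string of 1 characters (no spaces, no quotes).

Token 1: literal('F'). Output: "F"
Token 2: literal('E'). Output: "FE"
Token 3: literal('R'). Output: "FER"
Token 4: backref(off=1, len=1). Buffer before: "FER" (len 3)
  byte 1: read out[2]='R', append. Buffer now: "FERR"

Answer: R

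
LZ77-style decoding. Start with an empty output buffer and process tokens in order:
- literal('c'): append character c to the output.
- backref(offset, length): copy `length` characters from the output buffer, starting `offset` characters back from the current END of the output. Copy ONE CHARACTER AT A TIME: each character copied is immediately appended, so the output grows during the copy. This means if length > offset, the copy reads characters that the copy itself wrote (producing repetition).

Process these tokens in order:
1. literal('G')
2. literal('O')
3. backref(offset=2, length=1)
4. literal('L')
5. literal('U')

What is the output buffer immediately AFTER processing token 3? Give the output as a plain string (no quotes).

Answer: GOG

Derivation:
Token 1: literal('G'). Output: "G"
Token 2: literal('O'). Output: "GO"
Token 3: backref(off=2, len=1). Copied 'G' from pos 0. Output: "GOG"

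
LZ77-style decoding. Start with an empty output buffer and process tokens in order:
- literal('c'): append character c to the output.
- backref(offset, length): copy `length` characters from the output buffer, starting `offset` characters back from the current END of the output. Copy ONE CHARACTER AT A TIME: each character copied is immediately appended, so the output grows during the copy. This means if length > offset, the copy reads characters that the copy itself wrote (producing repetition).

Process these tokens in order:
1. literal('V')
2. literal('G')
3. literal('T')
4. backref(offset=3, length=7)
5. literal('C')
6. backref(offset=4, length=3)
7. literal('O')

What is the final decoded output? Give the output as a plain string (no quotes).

Answer: VGTVGTVGTVCGTVO

Derivation:
Token 1: literal('V'). Output: "V"
Token 2: literal('G'). Output: "VG"
Token 3: literal('T'). Output: "VGT"
Token 4: backref(off=3, len=7) (overlapping!). Copied 'VGTVGTV' from pos 0. Output: "VGTVGTVGTV"
Token 5: literal('C'). Output: "VGTVGTVGTVC"
Token 6: backref(off=4, len=3). Copied 'GTV' from pos 7. Output: "VGTVGTVGTVCGTV"
Token 7: literal('O'). Output: "VGTVGTVGTVCGTVO"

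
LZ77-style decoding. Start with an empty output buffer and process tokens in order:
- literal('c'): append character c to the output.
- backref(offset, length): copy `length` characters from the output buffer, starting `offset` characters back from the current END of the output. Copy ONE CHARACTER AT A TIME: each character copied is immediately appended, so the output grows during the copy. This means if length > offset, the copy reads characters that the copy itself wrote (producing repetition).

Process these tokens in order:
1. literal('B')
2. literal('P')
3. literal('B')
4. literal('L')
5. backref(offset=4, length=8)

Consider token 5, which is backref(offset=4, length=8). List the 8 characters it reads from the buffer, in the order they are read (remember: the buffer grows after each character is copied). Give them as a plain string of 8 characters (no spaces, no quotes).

Answer: BPBLBPBL

Derivation:
Token 1: literal('B'). Output: "B"
Token 2: literal('P'). Output: "BP"
Token 3: literal('B'). Output: "BPB"
Token 4: literal('L'). Output: "BPBL"
Token 5: backref(off=4, len=8). Buffer before: "BPBL" (len 4)
  byte 1: read out[0]='B', append. Buffer now: "BPBLB"
  byte 2: read out[1]='P', append. Buffer now: "BPBLBP"
  byte 3: read out[2]='B', append. Buffer now: "BPBLBPB"
  byte 4: read out[3]='L', append. Buffer now: "BPBLBPBL"
  byte 5: read out[4]='B', append. Buffer now: "BPBLBPBLB"
  byte 6: read out[5]='P', append. Buffer now: "BPBLBPBLBP"
  byte 7: read out[6]='B', append. Buffer now: "BPBLBPBLBPB"
  byte 8: read out[7]='L', append. Buffer now: "BPBLBPBLBPBL"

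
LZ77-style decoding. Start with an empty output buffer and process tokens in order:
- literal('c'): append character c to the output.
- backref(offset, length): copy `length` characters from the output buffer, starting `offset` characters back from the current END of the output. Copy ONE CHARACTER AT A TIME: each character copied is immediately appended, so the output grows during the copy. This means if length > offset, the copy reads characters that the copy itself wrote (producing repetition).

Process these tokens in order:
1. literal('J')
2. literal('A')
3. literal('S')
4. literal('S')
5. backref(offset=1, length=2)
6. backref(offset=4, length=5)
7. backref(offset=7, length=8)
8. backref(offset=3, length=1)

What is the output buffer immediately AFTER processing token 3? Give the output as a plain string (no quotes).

Answer: JAS

Derivation:
Token 1: literal('J'). Output: "J"
Token 2: literal('A'). Output: "JA"
Token 3: literal('S'). Output: "JAS"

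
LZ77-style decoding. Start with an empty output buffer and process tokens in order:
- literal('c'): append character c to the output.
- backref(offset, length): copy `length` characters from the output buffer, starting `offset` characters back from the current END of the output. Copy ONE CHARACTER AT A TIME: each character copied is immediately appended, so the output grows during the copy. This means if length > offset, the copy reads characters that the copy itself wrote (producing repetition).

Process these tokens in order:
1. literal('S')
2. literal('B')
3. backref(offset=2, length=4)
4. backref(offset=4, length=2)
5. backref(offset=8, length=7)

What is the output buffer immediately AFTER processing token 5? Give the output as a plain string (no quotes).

Token 1: literal('S'). Output: "S"
Token 2: literal('B'). Output: "SB"
Token 3: backref(off=2, len=4) (overlapping!). Copied 'SBSB' from pos 0. Output: "SBSBSB"
Token 4: backref(off=4, len=2). Copied 'SB' from pos 2. Output: "SBSBSBSB"
Token 5: backref(off=8, len=7). Copied 'SBSBSBS' from pos 0. Output: "SBSBSBSBSBSBSBS"

Answer: SBSBSBSBSBSBSBS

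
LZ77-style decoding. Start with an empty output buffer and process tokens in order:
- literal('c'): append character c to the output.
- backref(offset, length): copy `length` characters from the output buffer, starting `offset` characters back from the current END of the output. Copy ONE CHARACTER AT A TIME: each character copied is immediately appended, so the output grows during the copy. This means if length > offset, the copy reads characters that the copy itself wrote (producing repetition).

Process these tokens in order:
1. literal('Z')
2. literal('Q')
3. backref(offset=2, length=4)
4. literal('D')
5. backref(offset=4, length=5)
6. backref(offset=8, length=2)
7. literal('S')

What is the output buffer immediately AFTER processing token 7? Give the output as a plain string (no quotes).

Answer: ZQZQZQDQZQDQZQS

Derivation:
Token 1: literal('Z'). Output: "Z"
Token 2: literal('Q'). Output: "ZQ"
Token 3: backref(off=2, len=4) (overlapping!). Copied 'ZQZQ' from pos 0. Output: "ZQZQZQ"
Token 4: literal('D'). Output: "ZQZQZQD"
Token 5: backref(off=4, len=5) (overlapping!). Copied 'QZQDQ' from pos 3. Output: "ZQZQZQDQZQDQ"
Token 6: backref(off=8, len=2). Copied 'ZQ' from pos 4. Output: "ZQZQZQDQZQDQZQ"
Token 7: literal('S'). Output: "ZQZQZQDQZQDQZQS"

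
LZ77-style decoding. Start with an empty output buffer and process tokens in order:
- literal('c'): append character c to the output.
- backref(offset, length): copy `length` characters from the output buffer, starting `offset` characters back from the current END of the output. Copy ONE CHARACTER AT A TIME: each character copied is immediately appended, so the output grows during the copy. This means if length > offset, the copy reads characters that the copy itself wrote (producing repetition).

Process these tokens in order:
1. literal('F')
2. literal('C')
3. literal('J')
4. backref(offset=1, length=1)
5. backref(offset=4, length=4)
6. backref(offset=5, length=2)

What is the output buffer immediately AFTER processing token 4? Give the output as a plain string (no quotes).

Token 1: literal('F'). Output: "F"
Token 2: literal('C'). Output: "FC"
Token 3: literal('J'). Output: "FCJ"
Token 4: backref(off=1, len=1). Copied 'J' from pos 2. Output: "FCJJ"

Answer: FCJJ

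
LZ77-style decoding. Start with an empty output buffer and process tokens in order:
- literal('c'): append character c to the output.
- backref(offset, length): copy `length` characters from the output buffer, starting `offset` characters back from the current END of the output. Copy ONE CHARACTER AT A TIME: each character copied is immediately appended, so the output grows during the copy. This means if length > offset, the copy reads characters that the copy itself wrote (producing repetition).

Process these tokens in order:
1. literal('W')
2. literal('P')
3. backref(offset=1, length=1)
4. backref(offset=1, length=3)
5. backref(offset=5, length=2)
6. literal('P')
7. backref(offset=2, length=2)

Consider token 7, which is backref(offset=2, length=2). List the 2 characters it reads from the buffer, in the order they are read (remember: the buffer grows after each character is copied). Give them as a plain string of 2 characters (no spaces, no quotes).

Token 1: literal('W'). Output: "W"
Token 2: literal('P'). Output: "WP"
Token 3: backref(off=1, len=1). Copied 'P' from pos 1. Output: "WPP"
Token 4: backref(off=1, len=3) (overlapping!). Copied 'PPP' from pos 2. Output: "WPPPPP"
Token 5: backref(off=5, len=2). Copied 'PP' from pos 1. Output: "WPPPPPPP"
Token 6: literal('P'). Output: "WPPPPPPPP"
Token 7: backref(off=2, len=2). Buffer before: "WPPPPPPPP" (len 9)
  byte 1: read out[7]='P', append. Buffer now: "WPPPPPPPPP"
  byte 2: read out[8]='P', append. Buffer now: "WPPPPPPPPPP"

Answer: PP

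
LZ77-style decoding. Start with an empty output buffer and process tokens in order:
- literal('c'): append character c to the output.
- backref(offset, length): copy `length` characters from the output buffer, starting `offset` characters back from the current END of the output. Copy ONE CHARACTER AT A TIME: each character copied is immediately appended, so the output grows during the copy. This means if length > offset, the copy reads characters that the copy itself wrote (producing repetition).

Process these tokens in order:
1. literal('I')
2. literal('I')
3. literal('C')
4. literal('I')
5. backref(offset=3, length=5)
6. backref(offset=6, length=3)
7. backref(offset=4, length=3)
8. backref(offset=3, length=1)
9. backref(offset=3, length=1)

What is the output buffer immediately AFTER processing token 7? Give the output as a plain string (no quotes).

Token 1: literal('I'). Output: "I"
Token 2: literal('I'). Output: "II"
Token 3: literal('C'). Output: "IIC"
Token 4: literal('I'). Output: "IICI"
Token 5: backref(off=3, len=5) (overlapping!). Copied 'ICIIC' from pos 1. Output: "IICIICIIC"
Token 6: backref(off=6, len=3). Copied 'IIC' from pos 3. Output: "IICIICIICIIC"
Token 7: backref(off=4, len=3). Copied 'CII' from pos 8. Output: "IICIICIICIICCII"

Answer: IICIICIICIICCII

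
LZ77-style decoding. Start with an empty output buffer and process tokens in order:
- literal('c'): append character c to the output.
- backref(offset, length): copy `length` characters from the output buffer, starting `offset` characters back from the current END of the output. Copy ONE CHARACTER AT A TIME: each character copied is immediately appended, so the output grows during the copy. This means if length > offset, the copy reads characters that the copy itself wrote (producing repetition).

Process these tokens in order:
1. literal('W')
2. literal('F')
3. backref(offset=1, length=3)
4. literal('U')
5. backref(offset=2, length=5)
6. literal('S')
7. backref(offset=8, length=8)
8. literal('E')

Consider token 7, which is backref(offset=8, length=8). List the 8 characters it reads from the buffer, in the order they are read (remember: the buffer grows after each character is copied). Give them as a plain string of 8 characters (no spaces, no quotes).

Answer: FUFUFUFS

Derivation:
Token 1: literal('W'). Output: "W"
Token 2: literal('F'). Output: "WF"
Token 3: backref(off=1, len=3) (overlapping!). Copied 'FFF' from pos 1. Output: "WFFFF"
Token 4: literal('U'). Output: "WFFFFU"
Token 5: backref(off=2, len=5) (overlapping!). Copied 'FUFUF' from pos 4. Output: "WFFFFUFUFUF"
Token 6: literal('S'). Output: "WFFFFUFUFUFS"
Token 7: backref(off=8, len=8). Buffer before: "WFFFFUFUFUFS" (len 12)
  byte 1: read out[4]='F', append. Buffer now: "WFFFFUFUFUFSF"
  byte 2: read out[5]='U', append. Buffer now: "WFFFFUFUFUFSFU"
  byte 3: read out[6]='F', append. Buffer now: "WFFFFUFUFUFSFUF"
  byte 4: read out[7]='U', append. Buffer now: "WFFFFUFUFUFSFUFU"
  byte 5: read out[8]='F', append. Buffer now: "WFFFFUFUFUFSFUFUF"
  byte 6: read out[9]='U', append. Buffer now: "WFFFFUFUFUFSFUFUFU"
  byte 7: read out[10]='F', append. Buffer now: "WFFFFUFUFUFSFUFUFUF"
  byte 8: read out[11]='S', append. Buffer now: "WFFFFUFUFUFSFUFUFUFS"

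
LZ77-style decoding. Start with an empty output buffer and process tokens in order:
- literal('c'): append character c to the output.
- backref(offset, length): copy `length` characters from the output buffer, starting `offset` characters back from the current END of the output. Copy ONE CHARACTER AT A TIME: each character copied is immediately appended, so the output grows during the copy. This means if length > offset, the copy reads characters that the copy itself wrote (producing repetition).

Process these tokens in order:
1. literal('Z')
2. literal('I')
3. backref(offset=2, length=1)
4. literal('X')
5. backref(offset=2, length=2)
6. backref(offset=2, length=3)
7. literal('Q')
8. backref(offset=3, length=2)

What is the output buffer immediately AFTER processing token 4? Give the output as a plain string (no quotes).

Token 1: literal('Z'). Output: "Z"
Token 2: literal('I'). Output: "ZI"
Token 3: backref(off=2, len=1). Copied 'Z' from pos 0. Output: "ZIZ"
Token 4: literal('X'). Output: "ZIZX"

Answer: ZIZX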